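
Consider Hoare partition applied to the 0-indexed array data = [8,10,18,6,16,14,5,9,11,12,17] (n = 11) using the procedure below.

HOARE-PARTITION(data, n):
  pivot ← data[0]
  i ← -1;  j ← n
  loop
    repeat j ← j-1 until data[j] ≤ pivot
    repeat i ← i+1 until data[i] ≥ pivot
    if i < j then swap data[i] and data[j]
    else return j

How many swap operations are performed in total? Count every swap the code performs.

pivot = data[0] = 8; i = -1, j = 11
j→6 (data[6]=5≤8), i→0 (data[0]=8≥8); i<j, swap → [5,10,18,6,16,14,8,9,11,12,17]
j→3 (data[3]=6≤8), i→1 (data[1]=10≥8); i<j, swap → [5,6,18,10,16,14,8,9,11,12,17]
j→1, i→2; i≥j, return j=1. data = [5,6,18,10,16,14,8,9,11,12,17]

2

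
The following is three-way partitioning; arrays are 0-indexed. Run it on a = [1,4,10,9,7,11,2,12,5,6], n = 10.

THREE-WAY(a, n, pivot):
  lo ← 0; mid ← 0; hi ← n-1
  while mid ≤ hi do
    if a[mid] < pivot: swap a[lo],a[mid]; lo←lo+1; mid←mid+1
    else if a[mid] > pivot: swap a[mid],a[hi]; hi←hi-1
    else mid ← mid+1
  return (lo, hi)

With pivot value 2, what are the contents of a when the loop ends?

[1,2,9,7,11,10,12,5,6,4]

lo=0 mid=0 hi=9
1<2: swap(0,0), lo=1 mid=1 ⇒ [1,4,10,9,7,11,2,12,5,6]
4>2: swap(1,9), hi=8 ⇒ [1,6,10,9,7,11,2,12,5,4]
6>2: swap(1,8), hi=7 ⇒ [1,5,10,9,7,11,2,12,6,4]
5>2: swap(1,7), hi=6 ⇒ [1,12,10,9,7,11,2,5,6,4]
12>2: swap(1,6), hi=5 ⇒ [1,2,10,9,7,11,12,5,6,4]
2=2: mid=2
10>2: swap(2,5), hi=4 ⇒ [1,2,11,9,7,10,12,5,6,4]
11>2: swap(2,4), hi=3 ⇒ [1,2,7,9,11,10,12,5,6,4]
7>2: swap(2,3), hi=2 ⇒ [1,2,9,7,11,10,12,5,6,4]
9>2: swap(2,2), hi=1 ⇒ [1,2,9,7,11,10,12,5,6,4]
done. lo=1 hi=1; a=[1,2,9,7,11,10,12,5,6,4]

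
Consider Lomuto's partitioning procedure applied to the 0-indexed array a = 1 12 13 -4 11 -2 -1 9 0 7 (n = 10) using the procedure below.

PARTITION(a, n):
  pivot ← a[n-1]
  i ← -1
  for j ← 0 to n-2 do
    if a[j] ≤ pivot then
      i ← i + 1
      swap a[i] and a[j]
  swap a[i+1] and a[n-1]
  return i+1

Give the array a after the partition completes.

pivot = a[9] = 7; i = -1
j=0: a[0]=1 ≤ 7 → i=0, swap a[0],a[0] (no change) → 1 12 13 -4 11 -2 -1 9 0 7
j=1: a[1]=12 > 7 → no swap
j=2: a[2]=13 > 7 → no swap
j=3: a[3]=-4 ≤ 7 → i=1, swap a[1],a[3] → 1 -4 13 12 11 -2 -1 9 0 7
j=4: a[4]=11 > 7 → no swap
j=5: a[5]=-2 ≤ 7 → i=2, swap a[2],a[5] → 1 -4 -2 12 11 13 -1 9 0 7
j=6: a[6]=-1 ≤ 7 → i=3, swap a[3],a[6] → 1 -4 -2 -1 11 13 12 9 0 7
j=7: a[7]=9 > 7 → no swap
j=8: a[8]=0 ≤ 7 → i=4, swap a[4],a[8] → 1 -4 -2 -1 0 13 12 9 11 7
final swap a[5],a[9] → 1 -4 -2 -1 0 7 12 9 11 13; return 5

1 -4 -2 -1 0 7 12 9 11 13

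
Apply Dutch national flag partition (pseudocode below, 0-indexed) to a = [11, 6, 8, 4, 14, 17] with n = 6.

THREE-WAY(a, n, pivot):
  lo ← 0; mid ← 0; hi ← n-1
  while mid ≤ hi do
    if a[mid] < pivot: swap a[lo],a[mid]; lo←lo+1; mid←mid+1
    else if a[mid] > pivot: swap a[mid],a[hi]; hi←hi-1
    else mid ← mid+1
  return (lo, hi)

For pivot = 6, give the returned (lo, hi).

(1, 1)

pivot = 6; lo=0, mid=0, hi=5
a[mid]=11>6: swap a[0],a[5]; hi=4 → [17, 6, 8, 4, 14, 11]
a[mid]=17>6: swap a[0],a[4]; hi=3 → [14, 6, 8, 4, 17, 11]
a[mid]=14>6: swap a[0],a[3]; hi=2 → [4, 6, 8, 14, 17, 11]
a[mid]=4<6: swap a[0],a[0]; lo=1,mid=1 → [4, 6, 8, 14, 17, 11]
a[mid]=6=6: mid=2
a[mid]=8>6: swap a[2],a[2]; hi=1 → [4, 6, 8, 14, 17, 11]
end: lo=1, hi=1; a = [4, 6, 8, 14, 17, 11]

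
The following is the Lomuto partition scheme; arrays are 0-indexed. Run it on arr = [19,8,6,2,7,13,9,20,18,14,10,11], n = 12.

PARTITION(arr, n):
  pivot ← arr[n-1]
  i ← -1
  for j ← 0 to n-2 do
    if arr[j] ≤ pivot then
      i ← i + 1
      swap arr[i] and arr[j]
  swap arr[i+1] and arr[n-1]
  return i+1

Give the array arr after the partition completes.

pivot = arr[11] = 11; i = -1
j=0: arr[0]=19 > 11 → no swap
j=1: arr[1]=8 ≤ 11 → i=0, swap arr[0],arr[1] → [8,19,6,2,7,13,9,20,18,14,10,11]
j=2: arr[2]=6 ≤ 11 → i=1, swap arr[1],arr[2] → [8,6,19,2,7,13,9,20,18,14,10,11]
j=3: arr[3]=2 ≤ 11 → i=2, swap arr[2],arr[3] → [8,6,2,19,7,13,9,20,18,14,10,11]
j=4: arr[4]=7 ≤ 11 → i=3, swap arr[3],arr[4] → [8,6,2,7,19,13,9,20,18,14,10,11]
j=5: arr[5]=13 > 11 → no swap
j=6: arr[6]=9 ≤ 11 → i=4, swap arr[4],arr[6] → [8,6,2,7,9,13,19,20,18,14,10,11]
j=7: arr[7]=20 > 11 → no swap
j=8: arr[8]=18 > 11 → no swap
j=9: arr[9]=14 > 11 → no swap
j=10: arr[10]=10 ≤ 11 → i=5, swap arr[5],arr[10] → [8,6,2,7,9,10,19,20,18,14,13,11]
final swap arr[6],arr[11] → [8,6,2,7,9,10,11,20,18,14,13,19]; return 6

[8,6,2,7,9,10,11,20,18,14,13,19]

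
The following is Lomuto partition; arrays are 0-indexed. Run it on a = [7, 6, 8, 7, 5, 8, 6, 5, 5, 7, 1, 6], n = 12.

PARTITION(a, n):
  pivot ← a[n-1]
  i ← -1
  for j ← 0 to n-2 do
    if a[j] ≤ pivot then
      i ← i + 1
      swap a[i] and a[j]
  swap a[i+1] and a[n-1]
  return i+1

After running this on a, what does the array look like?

pivot=6, i=-1
j=0: 7>6, skip
j=1: 6≤6, i=0, swap(0,1) ⇒ [6, 7, 8, 7, 5, 8, 6, 5, 5, 7, 1, 6]
j=2: 8>6, skip
j=3: 7>6, skip
j=4: 5≤6, i=1, swap(1,4) ⇒ [6, 5, 8, 7, 7, 8, 6, 5, 5, 7, 1, 6]
j=5: 8>6, skip
j=6: 6≤6, i=2, swap(2,6) ⇒ [6, 5, 6, 7, 7, 8, 8, 5, 5, 7, 1, 6]
j=7: 5≤6, i=3, swap(3,7) ⇒ [6, 5, 6, 5, 7, 8, 8, 7, 5, 7, 1, 6]
j=8: 5≤6, i=4, swap(4,8) ⇒ [6, 5, 6, 5, 5, 8, 8, 7, 7, 7, 1, 6]
j=9: 7>6, skip
j=10: 1≤6, i=5, swap(5,10) ⇒ [6, 5, 6, 5, 5, 1, 8, 7, 7, 7, 8, 6]
swap(6,11) ⇒ [6, 5, 6, 5, 5, 1, 6, 7, 7, 7, 8, 8]; return 6

[6, 5, 6, 5, 5, 1, 6, 7, 7, 7, 8, 8]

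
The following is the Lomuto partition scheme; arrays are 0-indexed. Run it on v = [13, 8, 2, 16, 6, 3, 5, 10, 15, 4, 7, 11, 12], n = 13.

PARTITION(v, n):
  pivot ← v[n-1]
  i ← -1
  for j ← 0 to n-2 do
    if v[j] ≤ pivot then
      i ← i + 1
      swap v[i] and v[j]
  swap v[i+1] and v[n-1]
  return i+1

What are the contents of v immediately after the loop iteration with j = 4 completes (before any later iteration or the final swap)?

pivot=12, i=-1
j=0: 13>12, skip
j=1: 8≤12, i=0, swap(0,1) ⇒ [8, 13, 2, 16, 6, 3, 5, 10, 15, 4, 7, 11, 12]
j=2: 2≤12, i=1, swap(1,2) ⇒ [8, 2, 13, 16, 6, 3, 5, 10, 15, 4, 7, 11, 12]
j=3: 16>12, skip
j=4: 6≤12, i=2, swap(2,4) ⇒ [8, 2, 6, 16, 13, 3, 5, 10, 15, 4, 7, 11, 12]
(after j=4) v = [8, 2, 6, 16, 13, 3, 5, 10, 15, 4, 7, 11, 12]

[8, 2, 6, 16, 13, 3, 5, 10, 15, 4, 7, 11, 12]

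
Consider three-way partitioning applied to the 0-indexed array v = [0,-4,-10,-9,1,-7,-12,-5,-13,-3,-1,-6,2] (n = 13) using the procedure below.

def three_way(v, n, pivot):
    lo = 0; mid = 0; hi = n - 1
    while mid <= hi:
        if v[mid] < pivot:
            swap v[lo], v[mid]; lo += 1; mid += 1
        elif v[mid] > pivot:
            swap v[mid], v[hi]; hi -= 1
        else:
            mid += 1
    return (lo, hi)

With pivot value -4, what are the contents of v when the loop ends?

lo=0 mid=0 hi=12
0>-4: swap(0,12), hi=11 ⇒ [2,-4,-10,-9,1,-7,-12,-5,-13,-3,-1,-6,0]
2>-4: swap(0,11), hi=10 ⇒ [-6,-4,-10,-9,1,-7,-12,-5,-13,-3,-1,2,0]
-6<-4: swap(0,0), lo=1 mid=1 ⇒ [-6,-4,-10,-9,1,-7,-12,-5,-13,-3,-1,2,0]
-4=-4: mid=2
-10<-4: swap(1,2), lo=2 mid=3 ⇒ [-6,-10,-4,-9,1,-7,-12,-5,-13,-3,-1,2,0]
-9<-4: swap(2,3), lo=3 mid=4 ⇒ [-6,-10,-9,-4,1,-7,-12,-5,-13,-3,-1,2,0]
1>-4: swap(4,10), hi=9 ⇒ [-6,-10,-9,-4,-1,-7,-12,-5,-13,-3,1,2,0]
-1>-4: swap(4,9), hi=8 ⇒ [-6,-10,-9,-4,-3,-7,-12,-5,-13,-1,1,2,0]
-3>-4: swap(4,8), hi=7 ⇒ [-6,-10,-9,-4,-13,-7,-12,-5,-3,-1,1,2,0]
-13<-4: swap(3,4), lo=4 mid=5 ⇒ [-6,-10,-9,-13,-4,-7,-12,-5,-3,-1,1,2,0]
-7<-4: swap(4,5), lo=5 mid=6 ⇒ [-6,-10,-9,-13,-7,-4,-12,-5,-3,-1,1,2,0]
-12<-4: swap(5,6), lo=6 mid=7 ⇒ [-6,-10,-9,-13,-7,-12,-4,-5,-3,-1,1,2,0]
-5<-4: swap(6,7), lo=7 mid=8 ⇒ [-6,-10,-9,-13,-7,-12,-5,-4,-3,-1,1,2,0]
done. lo=7 hi=7; v=[-6,-10,-9,-13,-7,-12,-5,-4,-3,-1,1,2,0]

[-6,-10,-9,-13,-7,-12,-5,-4,-3,-1,1,2,0]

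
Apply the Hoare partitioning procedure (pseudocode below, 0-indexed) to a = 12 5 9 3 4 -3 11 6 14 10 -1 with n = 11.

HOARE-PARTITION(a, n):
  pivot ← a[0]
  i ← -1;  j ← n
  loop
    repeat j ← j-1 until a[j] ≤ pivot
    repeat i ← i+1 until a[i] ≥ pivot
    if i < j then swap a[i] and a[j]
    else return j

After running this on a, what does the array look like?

pivot = a[0] = 12; i = -1, j = 11
j→10 (a[10]=-1≤12), i→0 (a[0]=12≥12); i<j, swap → -1 5 9 3 4 -3 11 6 14 10 12
j→9 (a[9]=10≤12), i→8 (a[8]=14≥12); i<j, swap → -1 5 9 3 4 -3 11 6 10 14 12
j→8, i→9; i≥j, return j=8. a = -1 5 9 3 4 -3 11 6 10 14 12

-1 5 9 3 4 -3 11 6 10 14 12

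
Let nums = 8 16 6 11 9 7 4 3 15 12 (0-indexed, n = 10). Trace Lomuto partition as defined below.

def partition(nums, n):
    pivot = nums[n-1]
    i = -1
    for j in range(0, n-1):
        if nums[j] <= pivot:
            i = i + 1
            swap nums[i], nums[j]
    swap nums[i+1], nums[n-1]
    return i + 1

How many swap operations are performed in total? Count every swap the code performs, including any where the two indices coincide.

8

pivot = nums[9] = 12; i = -1
j=0: nums[0]=8 ≤ 12 → i=0, swap nums[0],nums[0] (no change) → 8 16 6 11 9 7 4 3 15 12
j=1: nums[1]=16 > 12 → no swap
j=2: nums[2]=6 ≤ 12 → i=1, swap nums[1],nums[2] → 8 6 16 11 9 7 4 3 15 12
j=3: nums[3]=11 ≤ 12 → i=2, swap nums[2],nums[3] → 8 6 11 16 9 7 4 3 15 12
j=4: nums[4]=9 ≤ 12 → i=3, swap nums[3],nums[4] → 8 6 11 9 16 7 4 3 15 12
j=5: nums[5]=7 ≤ 12 → i=4, swap nums[4],nums[5] → 8 6 11 9 7 16 4 3 15 12
j=6: nums[6]=4 ≤ 12 → i=5, swap nums[5],nums[6] → 8 6 11 9 7 4 16 3 15 12
j=7: nums[7]=3 ≤ 12 → i=6, swap nums[6],nums[7] → 8 6 11 9 7 4 3 16 15 12
j=8: nums[8]=15 > 12 → no swap
final swap nums[7],nums[9] → 8 6 11 9 7 4 3 12 15 16; return 7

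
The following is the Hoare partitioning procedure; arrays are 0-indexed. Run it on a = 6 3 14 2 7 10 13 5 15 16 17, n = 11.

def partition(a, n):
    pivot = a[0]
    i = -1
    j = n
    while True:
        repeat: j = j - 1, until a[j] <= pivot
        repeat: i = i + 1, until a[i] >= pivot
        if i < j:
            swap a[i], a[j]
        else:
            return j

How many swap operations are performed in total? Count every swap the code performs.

pivot = a[0] = 6; i = -1, j = 11
j→7 (a[7]=5≤6), i→0 (a[0]=6≥6); i<j, swap → 5 3 14 2 7 10 13 6 15 16 17
j→3 (a[3]=2≤6), i→2 (a[2]=14≥6); i<j, swap → 5 3 2 14 7 10 13 6 15 16 17
j→2, i→3; i≥j, return j=2. a = 5 3 2 14 7 10 13 6 15 16 17

2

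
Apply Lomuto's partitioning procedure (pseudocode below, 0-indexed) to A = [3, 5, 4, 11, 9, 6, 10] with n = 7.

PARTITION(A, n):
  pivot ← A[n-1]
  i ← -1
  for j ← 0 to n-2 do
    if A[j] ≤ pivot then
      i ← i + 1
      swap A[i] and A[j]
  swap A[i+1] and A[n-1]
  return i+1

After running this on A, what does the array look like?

[3, 5, 4, 9, 6, 10, 11]

pivot=10, i=-1
j=0: 3≤10, i=0, swap(0,0) ⇒ [3, 5, 4, 11, 9, 6, 10]
j=1: 5≤10, i=1, swap(1,1) ⇒ [3, 5, 4, 11, 9, 6, 10]
j=2: 4≤10, i=2, swap(2,2) ⇒ [3, 5, 4, 11, 9, 6, 10]
j=3: 11>10, skip
j=4: 9≤10, i=3, swap(3,4) ⇒ [3, 5, 4, 9, 11, 6, 10]
j=5: 6≤10, i=4, swap(4,5) ⇒ [3, 5, 4, 9, 6, 11, 10]
swap(5,6) ⇒ [3, 5, 4, 9, 6, 10, 11]; return 5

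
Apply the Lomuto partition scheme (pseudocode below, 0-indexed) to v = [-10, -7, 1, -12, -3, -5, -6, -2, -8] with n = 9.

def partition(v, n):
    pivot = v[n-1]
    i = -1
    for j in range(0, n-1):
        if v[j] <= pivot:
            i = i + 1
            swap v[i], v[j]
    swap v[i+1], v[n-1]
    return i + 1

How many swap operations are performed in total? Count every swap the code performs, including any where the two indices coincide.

pivot = v[8] = -8; i = -1
j=0: v[0]=-10 ≤ -8 → i=0, swap v[0],v[0] (no change) → [-10, -7, 1, -12, -3, -5, -6, -2, -8]
j=1: v[1]=-7 > -8 → no swap
j=2: v[2]=1 > -8 → no swap
j=3: v[3]=-12 ≤ -8 → i=1, swap v[1],v[3] → [-10, -12, 1, -7, -3, -5, -6, -2, -8]
j=4: v[4]=-3 > -8 → no swap
j=5: v[5]=-5 > -8 → no swap
j=6: v[6]=-6 > -8 → no swap
j=7: v[7]=-2 > -8 → no swap
final swap v[2],v[8] → [-10, -12, -8, -7, -3, -5, -6, -2, 1]; return 2

3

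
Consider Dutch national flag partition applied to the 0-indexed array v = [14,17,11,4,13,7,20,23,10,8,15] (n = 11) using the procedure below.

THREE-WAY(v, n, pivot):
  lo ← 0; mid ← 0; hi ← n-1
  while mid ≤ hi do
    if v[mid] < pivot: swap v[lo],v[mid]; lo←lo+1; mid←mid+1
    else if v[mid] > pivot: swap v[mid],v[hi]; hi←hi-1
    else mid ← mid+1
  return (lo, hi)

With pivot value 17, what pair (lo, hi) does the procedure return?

pivot = 17; lo=0, mid=0, hi=10
v[mid]=14<17: swap v[0],v[0]; lo=1,mid=1 → [14,17,11,4,13,7,20,23,10,8,15]
v[mid]=17=17: mid=2
v[mid]=11<17: swap v[1],v[2]; lo=2,mid=3 → [14,11,17,4,13,7,20,23,10,8,15]
v[mid]=4<17: swap v[2],v[3]; lo=3,mid=4 → [14,11,4,17,13,7,20,23,10,8,15]
v[mid]=13<17: swap v[3],v[4]; lo=4,mid=5 → [14,11,4,13,17,7,20,23,10,8,15]
v[mid]=7<17: swap v[4],v[5]; lo=5,mid=6 → [14,11,4,13,7,17,20,23,10,8,15]
v[mid]=20>17: swap v[6],v[10]; hi=9 → [14,11,4,13,7,17,15,23,10,8,20]
v[mid]=15<17: swap v[5],v[6]; lo=6,mid=7 → [14,11,4,13,7,15,17,23,10,8,20]
v[mid]=23>17: swap v[7],v[9]; hi=8 → [14,11,4,13,7,15,17,8,10,23,20]
v[mid]=8<17: swap v[6],v[7]; lo=7,mid=8 → [14,11,4,13,7,15,8,17,10,23,20]
v[mid]=10<17: swap v[7],v[8]; lo=8,mid=9 → [14,11,4,13,7,15,8,10,17,23,20]
end: lo=8, hi=8; v = [14,11,4,13,7,15,8,10,17,23,20]

(8, 8)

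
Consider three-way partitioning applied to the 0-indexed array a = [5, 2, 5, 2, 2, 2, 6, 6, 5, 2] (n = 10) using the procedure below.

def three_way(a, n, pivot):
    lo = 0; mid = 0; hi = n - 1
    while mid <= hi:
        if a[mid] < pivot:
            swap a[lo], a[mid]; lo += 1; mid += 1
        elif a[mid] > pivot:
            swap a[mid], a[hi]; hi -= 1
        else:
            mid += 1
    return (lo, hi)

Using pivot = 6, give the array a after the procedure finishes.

lo=0 mid=0 hi=9
5<6: swap(0,0), lo=1 mid=1 ⇒ [5, 2, 5, 2, 2, 2, 6, 6, 5, 2]
2<6: swap(1,1), lo=2 mid=2 ⇒ [5, 2, 5, 2, 2, 2, 6, 6, 5, 2]
5<6: swap(2,2), lo=3 mid=3 ⇒ [5, 2, 5, 2, 2, 2, 6, 6, 5, 2]
2<6: swap(3,3), lo=4 mid=4 ⇒ [5, 2, 5, 2, 2, 2, 6, 6, 5, 2]
2<6: swap(4,4), lo=5 mid=5 ⇒ [5, 2, 5, 2, 2, 2, 6, 6, 5, 2]
2<6: swap(5,5), lo=6 mid=6 ⇒ [5, 2, 5, 2, 2, 2, 6, 6, 5, 2]
6=6: mid=7
6=6: mid=8
5<6: swap(6,8), lo=7 mid=9 ⇒ [5, 2, 5, 2, 2, 2, 5, 6, 6, 2]
2<6: swap(7,9), lo=8 mid=10 ⇒ [5, 2, 5, 2, 2, 2, 5, 2, 6, 6]
done. lo=8 hi=9; a=[5, 2, 5, 2, 2, 2, 5, 2, 6, 6]

[5, 2, 5, 2, 2, 2, 5, 2, 6, 6]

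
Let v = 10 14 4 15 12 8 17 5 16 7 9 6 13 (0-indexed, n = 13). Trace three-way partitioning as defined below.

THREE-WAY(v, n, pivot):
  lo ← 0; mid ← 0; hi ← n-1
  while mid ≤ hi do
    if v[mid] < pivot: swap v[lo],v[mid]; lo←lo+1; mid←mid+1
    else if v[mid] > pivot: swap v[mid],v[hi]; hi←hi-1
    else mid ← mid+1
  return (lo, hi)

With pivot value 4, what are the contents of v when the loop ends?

pivot = 4; lo=0, mid=0, hi=12
v[mid]=10>4: swap v[0],v[12]; hi=11 → 13 14 4 15 12 8 17 5 16 7 9 6 10
v[mid]=13>4: swap v[0],v[11]; hi=10 → 6 14 4 15 12 8 17 5 16 7 9 13 10
v[mid]=6>4: swap v[0],v[10]; hi=9 → 9 14 4 15 12 8 17 5 16 7 6 13 10
v[mid]=9>4: swap v[0],v[9]; hi=8 → 7 14 4 15 12 8 17 5 16 9 6 13 10
v[mid]=7>4: swap v[0],v[8]; hi=7 → 16 14 4 15 12 8 17 5 7 9 6 13 10
v[mid]=16>4: swap v[0],v[7]; hi=6 → 5 14 4 15 12 8 17 16 7 9 6 13 10
v[mid]=5>4: swap v[0],v[6]; hi=5 → 17 14 4 15 12 8 5 16 7 9 6 13 10
v[mid]=17>4: swap v[0],v[5]; hi=4 → 8 14 4 15 12 17 5 16 7 9 6 13 10
v[mid]=8>4: swap v[0],v[4]; hi=3 → 12 14 4 15 8 17 5 16 7 9 6 13 10
v[mid]=12>4: swap v[0],v[3]; hi=2 → 15 14 4 12 8 17 5 16 7 9 6 13 10
v[mid]=15>4: swap v[0],v[2]; hi=1 → 4 14 15 12 8 17 5 16 7 9 6 13 10
v[mid]=4=4: mid=1
v[mid]=14>4: swap v[1],v[1]; hi=0 → 4 14 15 12 8 17 5 16 7 9 6 13 10
end: lo=0, hi=0; v = 4 14 15 12 8 17 5 16 7 9 6 13 10

4 14 15 12 8 17 5 16 7 9 6 13 10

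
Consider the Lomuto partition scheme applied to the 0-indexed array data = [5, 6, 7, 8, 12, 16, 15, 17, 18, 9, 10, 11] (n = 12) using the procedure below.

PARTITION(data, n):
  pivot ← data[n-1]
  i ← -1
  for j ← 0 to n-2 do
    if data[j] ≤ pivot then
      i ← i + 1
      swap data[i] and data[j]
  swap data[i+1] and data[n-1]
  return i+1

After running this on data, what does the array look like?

[5, 6, 7, 8, 9, 10, 11, 17, 18, 12, 16, 15]

pivot = data[11] = 11; i = -1
j=0: data[0]=5 ≤ 11 → i=0, swap data[0],data[0] (no change) → [5, 6, 7, 8, 12, 16, 15, 17, 18, 9, 10, 11]
j=1: data[1]=6 ≤ 11 → i=1, swap data[1],data[1] (no change) → [5, 6, 7, 8, 12, 16, 15, 17, 18, 9, 10, 11]
j=2: data[2]=7 ≤ 11 → i=2, swap data[2],data[2] (no change) → [5, 6, 7, 8, 12, 16, 15, 17, 18, 9, 10, 11]
j=3: data[3]=8 ≤ 11 → i=3, swap data[3],data[3] (no change) → [5, 6, 7, 8, 12, 16, 15, 17, 18, 9, 10, 11]
j=4: data[4]=12 > 11 → no swap
j=5: data[5]=16 > 11 → no swap
j=6: data[6]=15 > 11 → no swap
j=7: data[7]=17 > 11 → no swap
j=8: data[8]=18 > 11 → no swap
j=9: data[9]=9 ≤ 11 → i=4, swap data[4],data[9] → [5, 6, 7, 8, 9, 16, 15, 17, 18, 12, 10, 11]
j=10: data[10]=10 ≤ 11 → i=5, swap data[5],data[10] → [5, 6, 7, 8, 9, 10, 15, 17, 18, 12, 16, 11]
final swap data[6],data[11] → [5, 6, 7, 8, 9, 10, 11, 17, 18, 12, 16, 15]; return 6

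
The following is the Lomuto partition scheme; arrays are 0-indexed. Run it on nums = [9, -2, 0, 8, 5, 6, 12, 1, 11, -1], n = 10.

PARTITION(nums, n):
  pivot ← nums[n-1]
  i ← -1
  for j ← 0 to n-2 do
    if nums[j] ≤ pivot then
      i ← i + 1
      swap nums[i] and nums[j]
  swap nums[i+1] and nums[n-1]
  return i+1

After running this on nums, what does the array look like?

pivot=-1, i=-1
j=0: 9>-1, skip
j=1: -2≤-1, i=0, swap(0,1) ⇒ [-2, 9, 0, 8, 5, 6, 12, 1, 11, -1]
j=2: 0>-1, skip
j=3: 8>-1, skip
j=4: 5>-1, skip
j=5: 6>-1, skip
j=6: 12>-1, skip
j=7: 1>-1, skip
j=8: 11>-1, skip
swap(1,9) ⇒ [-2, -1, 0, 8, 5, 6, 12, 1, 11, 9]; return 1

[-2, -1, 0, 8, 5, 6, 12, 1, 11, 9]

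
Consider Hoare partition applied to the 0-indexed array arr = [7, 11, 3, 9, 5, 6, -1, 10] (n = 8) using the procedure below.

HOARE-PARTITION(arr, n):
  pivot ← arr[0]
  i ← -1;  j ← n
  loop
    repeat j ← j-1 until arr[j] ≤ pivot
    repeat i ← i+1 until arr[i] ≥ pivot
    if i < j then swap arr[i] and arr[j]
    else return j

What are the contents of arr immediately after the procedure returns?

[-1, 6, 3, 5, 9, 11, 7, 10]

pivot=7
j stops at 6 (-1), i stops at 0 (7); swap ⇒ [-1, 11, 3, 9, 5, 6, 7, 10]
j stops at 5 (6), i stops at 1 (11); swap ⇒ [-1, 6, 3, 9, 5, 11, 7, 10]
j stops at 4 (5), i stops at 3 (9); swap ⇒ [-1, 6, 3, 5, 9, 11, 7, 10]
j stops at 3, i stops at 4; i≥j ⇒ return 3. arr=[-1, 6, 3, 5, 9, 11, 7, 10]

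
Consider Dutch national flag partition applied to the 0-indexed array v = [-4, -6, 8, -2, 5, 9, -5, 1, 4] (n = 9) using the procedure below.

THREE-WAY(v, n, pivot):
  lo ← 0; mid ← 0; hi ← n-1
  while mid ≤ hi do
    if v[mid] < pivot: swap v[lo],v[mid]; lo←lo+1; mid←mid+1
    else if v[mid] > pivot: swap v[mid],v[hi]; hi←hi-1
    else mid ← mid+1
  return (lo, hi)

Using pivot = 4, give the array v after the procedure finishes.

lo=0 mid=0 hi=8
-4<4: swap(0,0), lo=1 mid=1 ⇒ [-4, -6, 8, -2, 5, 9, -5, 1, 4]
-6<4: swap(1,1), lo=2 mid=2 ⇒ [-4, -6, 8, -2, 5, 9, -5, 1, 4]
8>4: swap(2,8), hi=7 ⇒ [-4, -6, 4, -2, 5, 9, -5, 1, 8]
4=4: mid=3
-2<4: swap(2,3), lo=3 mid=4 ⇒ [-4, -6, -2, 4, 5, 9, -5, 1, 8]
5>4: swap(4,7), hi=6 ⇒ [-4, -6, -2, 4, 1, 9, -5, 5, 8]
1<4: swap(3,4), lo=4 mid=5 ⇒ [-4, -6, -2, 1, 4, 9, -5, 5, 8]
9>4: swap(5,6), hi=5 ⇒ [-4, -6, -2, 1, 4, -5, 9, 5, 8]
-5<4: swap(4,5), lo=5 mid=6 ⇒ [-4, -6, -2, 1, -5, 4, 9, 5, 8]
done. lo=5 hi=5; v=[-4, -6, -2, 1, -5, 4, 9, 5, 8]

[-4, -6, -2, 1, -5, 4, 9, 5, 8]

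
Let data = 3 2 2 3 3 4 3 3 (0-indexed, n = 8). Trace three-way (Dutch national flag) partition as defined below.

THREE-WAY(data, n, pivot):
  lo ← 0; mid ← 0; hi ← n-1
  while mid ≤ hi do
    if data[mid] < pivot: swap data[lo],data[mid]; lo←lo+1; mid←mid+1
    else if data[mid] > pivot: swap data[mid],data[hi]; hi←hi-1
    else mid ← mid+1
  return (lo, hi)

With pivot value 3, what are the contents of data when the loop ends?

2 2 3 3 3 3 3 4

lo=0 mid=0 hi=7
3=3: mid=1
2<3: swap(0,1), lo=1 mid=2 ⇒ 2 3 2 3 3 4 3 3
2<3: swap(1,2), lo=2 mid=3 ⇒ 2 2 3 3 3 4 3 3
3=3: mid=4
3=3: mid=5
4>3: swap(5,7), hi=6 ⇒ 2 2 3 3 3 3 3 4
3=3: mid=6
3=3: mid=7
done. lo=2 hi=6; data=2 2 3 3 3 3 3 4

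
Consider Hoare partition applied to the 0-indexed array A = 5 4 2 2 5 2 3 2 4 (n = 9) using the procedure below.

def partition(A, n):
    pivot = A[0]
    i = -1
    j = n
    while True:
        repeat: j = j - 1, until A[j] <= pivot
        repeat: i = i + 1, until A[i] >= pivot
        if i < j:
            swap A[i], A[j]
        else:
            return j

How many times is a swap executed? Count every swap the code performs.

pivot = A[0] = 5; i = -1, j = 9
j→8 (A[8]=4≤5), i→0 (A[0]=5≥5); i<j, swap → 4 4 2 2 5 2 3 2 5
j→7 (A[7]=2≤5), i→4 (A[4]=5≥5); i<j, swap → 4 4 2 2 2 2 3 5 5
j→6, i→7; i≥j, return j=6. A = 4 4 2 2 2 2 3 5 5

2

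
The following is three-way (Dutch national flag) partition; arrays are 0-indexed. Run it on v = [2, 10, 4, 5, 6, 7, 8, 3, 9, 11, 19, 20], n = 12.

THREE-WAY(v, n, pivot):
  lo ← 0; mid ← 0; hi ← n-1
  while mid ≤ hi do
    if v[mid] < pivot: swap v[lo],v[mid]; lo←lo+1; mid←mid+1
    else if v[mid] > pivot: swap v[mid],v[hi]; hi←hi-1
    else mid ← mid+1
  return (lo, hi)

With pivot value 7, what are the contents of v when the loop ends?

lo=0 mid=0 hi=11
2<7: swap(0,0), lo=1 mid=1 ⇒ [2, 10, 4, 5, 6, 7, 8, 3, 9, 11, 19, 20]
10>7: swap(1,11), hi=10 ⇒ [2, 20, 4, 5, 6, 7, 8, 3, 9, 11, 19, 10]
20>7: swap(1,10), hi=9 ⇒ [2, 19, 4, 5, 6, 7, 8, 3, 9, 11, 20, 10]
19>7: swap(1,9), hi=8 ⇒ [2, 11, 4, 5, 6, 7, 8, 3, 9, 19, 20, 10]
11>7: swap(1,8), hi=7 ⇒ [2, 9, 4, 5, 6, 7, 8, 3, 11, 19, 20, 10]
9>7: swap(1,7), hi=6 ⇒ [2, 3, 4, 5, 6, 7, 8, 9, 11, 19, 20, 10]
3<7: swap(1,1), lo=2 mid=2 ⇒ [2, 3, 4, 5, 6, 7, 8, 9, 11, 19, 20, 10]
4<7: swap(2,2), lo=3 mid=3 ⇒ [2, 3, 4, 5, 6, 7, 8, 9, 11, 19, 20, 10]
5<7: swap(3,3), lo=4 mid=4 ⇒ [2, 3, 4, 5, 6, 7, 8, 9, 11, 19, 20, 10]
6<7: swap(4,4), lo=5 mid=5 ⇒ [2, 3, 4, 5, 6, 7, 8, 9, 11, 19, 20, 10]
7=7: mid=6
8>7: swap(6,6), hi=5 ⇒ [2, 3, 4, 5, 6, 7, 8, 9, 11, 19, 20, 10]
done. lo=5 hi=5; v=[2, 3, 4, 5, 6, 7, 8, 9, 11, 19, 20, 10]

[2, 3, 4, 5, 6, 7, 8, 9, 11, 19, 20, 10]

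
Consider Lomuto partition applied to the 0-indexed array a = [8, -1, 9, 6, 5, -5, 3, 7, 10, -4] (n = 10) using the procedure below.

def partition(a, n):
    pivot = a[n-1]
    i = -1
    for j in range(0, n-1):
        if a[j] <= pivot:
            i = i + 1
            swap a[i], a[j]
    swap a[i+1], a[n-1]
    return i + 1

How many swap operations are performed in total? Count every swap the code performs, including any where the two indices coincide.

pivot=-4, i=-1
j=0: 8>-4, skip
j=1: -1>-4, skip
j=2: 9>-4, skip
j=3: 6>-4, skip
j=4: 5>-4, skip
j=5: -5≤-4, i=0, swap(0,5) ⇒ [-5, -1, 9, 6, 5, 8, 3, 7, 10, -4]
j=6: 3>-4, skip
j=7: 7>-4, skip
j=8: 10>-4, skip
swap(1,9) ⇒ [-5, -4, 9, 6, 5, 8, 3, 7, 10, -1]; return 1

2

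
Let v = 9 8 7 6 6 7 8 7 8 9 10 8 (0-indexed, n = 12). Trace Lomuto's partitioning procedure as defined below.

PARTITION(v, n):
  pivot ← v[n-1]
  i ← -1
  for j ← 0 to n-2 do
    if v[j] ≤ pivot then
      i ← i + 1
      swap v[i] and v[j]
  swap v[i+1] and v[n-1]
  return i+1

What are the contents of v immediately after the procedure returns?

8 7 6 6 7 8 7 8 8 9 10 9

pivot = v[11] = 8; i = -1
j=0: v[0]=9 > 8 → no swap
j=1: v[1]=8 ≤ 8 → i=0, swap v[0],v[1] → 8 9 7 6 6 7 8 7 8 9 10 8
j=2: v[2]=7 ≤ 8 → i=1, swap v[1],v[2] → 8 7 9 6 6 7 8 7 8 9 10 8
j=3: v[3]=6 ≤ 8 → i=2, swap v[2],v[3] → 8 7 6 9 6 7 8 7 8 9 10 8
j=4: v[4]=6 ≤ 8 → i=3, swap v[3],v[4] → 8 7 6 6 9 7 8 7 8 9 10 8
j=5: v[5]=7 ≤ 8 → i=4, swap v[4],v[5] → 8 7 6 6 7 9 8 7 8 9 10 8
j=6: v[6]=8 ≤ 8 → i=5, swap v[5],v[6] → 8 7 6 6 7 8 9 7 8 9 10 8
j=7: v[7]=7 ≤ 8 → i=6, swap v[6],v[7] → 8 7 6 6 7 8 7 9 8 9 10 8
j=8: v[8]=8 ≤ 8 → i=7, swap v[7],v[8] → 8 7 6 6 7 8 7 8 9 9 10 8
j=9: v[9]=9 > 8 → no swap
j=10: v[10]=10 > 8 → no swap
final swap v[8],v[11] → 8 7 6 6 7 8 7 8 8 9 10 9; return 8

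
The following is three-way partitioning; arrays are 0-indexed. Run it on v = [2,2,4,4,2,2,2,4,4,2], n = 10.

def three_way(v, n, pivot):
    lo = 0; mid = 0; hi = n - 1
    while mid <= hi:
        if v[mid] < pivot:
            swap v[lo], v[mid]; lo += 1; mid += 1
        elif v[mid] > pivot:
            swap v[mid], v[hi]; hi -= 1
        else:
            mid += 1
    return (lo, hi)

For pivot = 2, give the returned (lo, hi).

(0, 5)

pivot = 2; lo=0, mid=0, hi=9
v[mid]=2=2: mid=1
v[mid]=2=2: mid=2
v[mid]=4>2: swap v[2],v[9]; hi=8 → [2,2,2,4,2,2,2,4,4,4]
v[mid]=2=2: mid=3
v[mid]=4>2: swap v[3],v[8]; hi=7 → [2,2,2,4,2,2,2,4,4,4]
v[mid]=4>2: swap v[3],v[7]; hi=6 → [2,2,2,4,2,2,2,4,4,4]
v[mid]=4>2: swap v[3],v[6]; hi=5 → [2,2,2,2,2,2,4,4,4,4]
v[mid]=2=2: mid=4
v[mid]=2=2: mid=5
v[mid]=2=2: mid=6
end: lo=0, hi=5; v = [2,2,2,2,2,2,4,4,4,4]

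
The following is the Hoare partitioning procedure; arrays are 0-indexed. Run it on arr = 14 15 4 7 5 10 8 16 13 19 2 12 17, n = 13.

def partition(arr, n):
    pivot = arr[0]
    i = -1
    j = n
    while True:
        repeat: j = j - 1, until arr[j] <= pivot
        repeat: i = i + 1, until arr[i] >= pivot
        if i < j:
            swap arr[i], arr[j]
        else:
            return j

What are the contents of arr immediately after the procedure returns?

pivot=14
j stops at 11 (12), i stops at 0 (14); swap ⇒ 12 15 4 7 5 10 8 16 13 19 2 14 17
j stops at 10 (2), i stops at 1 (15); swap ⇒ 12 2 4 7 5 10 8 16 13 19 15 14 17
j stops at 8 (13), i stops at 7 (16); swap ⇒ 12 2 4 7 5 10 8 13 16 19 15 14 17
j stops at 7, i stops at 8; i≥j ⇒ return 7. arr=12 2 4 7 5 10 8 13 16 19 15 14 17

12 2 4 7 5 10 8 13 16 19 15 14 17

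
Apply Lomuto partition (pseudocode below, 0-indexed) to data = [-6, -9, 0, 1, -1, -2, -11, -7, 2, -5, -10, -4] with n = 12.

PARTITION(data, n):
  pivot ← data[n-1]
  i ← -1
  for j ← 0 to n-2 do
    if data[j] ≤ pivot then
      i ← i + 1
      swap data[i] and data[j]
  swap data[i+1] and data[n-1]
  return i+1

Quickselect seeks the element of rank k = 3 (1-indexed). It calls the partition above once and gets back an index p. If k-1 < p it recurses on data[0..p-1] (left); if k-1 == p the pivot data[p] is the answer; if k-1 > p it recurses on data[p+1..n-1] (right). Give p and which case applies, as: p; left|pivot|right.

6; left

pivot = data[11] = -4; i = -1
j=0: data[0]=-6 ≤ -4 → i=0, swap data[0],data[0] (no change) → [-6, -9, 0, 1, -1, -2, -11, -7, 2, -5, -10, -4]
j=1: data[1]=-9 ≤ -4 → i=1, swap data[1],data[1] (no change) → [-6, -9, 0, 1, -1, -2, -11, -7, 2, -5, -10, -4]
j=2: data[2]=0 > -4 → no swap
j=3: data[3]=1 > -4 → no swap
j=4: data[4]=-1 > -4 → no swap
j=5: data[5]=-2 > -4 → no swap
j=6: data[6]=-11 ≤ -4 → i=2, swap data[2],data[6] → [-6, -9, -11, 1, -1, -2, 0, -7, 2, -5, -10, -4]
j=7: data[7]=-7 ≤ -4 → i=3, swap data[3],data[7] → [-6, -9, -11, -7, -1, -2, 0, 1, 2, -5, -10, -4]
j=8: data[8]=2 > -4 → no swap
j=9: data[9]=-5 ≤ -4 → i=4, swap data[4],data[9] → [-6, -9, -11, -7, -5, -2, 0, 1, 2, -1, -10, -4]
j=10: data[10]=-10 ≤ -4 → i=5, swap data[5],data[10] → [-6, -9, -11, -7, -5, -10, 0, 1, 2, -1, -2, -4]
final swap data[6],data[11] → [-6, -9, -11, -7, -5, -10, -4, 1, 2, -1, -2, 0]; return 6
p = 6; k-1 = 2 < 6 ⇒ left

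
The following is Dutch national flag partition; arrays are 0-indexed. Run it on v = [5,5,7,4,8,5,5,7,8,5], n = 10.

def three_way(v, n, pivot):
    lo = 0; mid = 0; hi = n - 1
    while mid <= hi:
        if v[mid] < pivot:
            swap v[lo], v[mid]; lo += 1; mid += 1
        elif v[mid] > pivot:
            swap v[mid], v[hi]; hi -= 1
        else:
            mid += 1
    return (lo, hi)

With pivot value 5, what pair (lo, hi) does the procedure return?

(1, 5)

pivot = 5; lo=0, mid=0, hi=9
v[mid]=5=5: mid=1
v[mid]=5=5: mid=2
v[mid]=7>5: swap v[2],v[9]; hi=8 → [5,5,5,4,8,5,5,7,8,7]
v[mid]=5=5: mid=3
v[mid]=4<5: swap v[0],v[3]; lo=1,mid=4 → [4,5,5,5,8,5,5,7,8,7]
v[mid]=8>5: swap v[4],v[8]; hi=7 → [4,5,5,5,8,5,5,7,8,7]
v[mid]=8>5: swap v[4],v[7]; hi=6 → [4,5,5,5,7,5,5,8,8,7]
v[mid]=7>5: swap v[4],v[6]; hi=5 → [4,5,5,5,5,5,7,8,8,7]
v[mid]=5=5: mid=5
v[mid]=5=5: mid=6
end: lo=1, hi=5; v = [4,5,5,5,5,5,7,8,8,7]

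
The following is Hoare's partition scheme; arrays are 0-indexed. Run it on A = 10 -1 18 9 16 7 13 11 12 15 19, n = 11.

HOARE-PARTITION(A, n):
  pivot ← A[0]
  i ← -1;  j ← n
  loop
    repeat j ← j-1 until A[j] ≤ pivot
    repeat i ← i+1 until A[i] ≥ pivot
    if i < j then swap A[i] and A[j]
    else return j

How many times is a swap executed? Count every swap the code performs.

pivot = A[0] = 10; i = -1, j = 11
j→5 (A[5]=7≤10), i→0 (A[0]=10≥10); i<j, swap → 7 -1 18 9 16 10 13 11 12 15 19
j→3 (A[3]=9≤10), i→2 (A[2]=18≥10); i<j, swap → 7 -1 9 18 16 10 13 11 12 15 19
j→2, i→3; i≥j, return j=2. A = 7 -1 9 18 16 10 13 11 12 15 19

2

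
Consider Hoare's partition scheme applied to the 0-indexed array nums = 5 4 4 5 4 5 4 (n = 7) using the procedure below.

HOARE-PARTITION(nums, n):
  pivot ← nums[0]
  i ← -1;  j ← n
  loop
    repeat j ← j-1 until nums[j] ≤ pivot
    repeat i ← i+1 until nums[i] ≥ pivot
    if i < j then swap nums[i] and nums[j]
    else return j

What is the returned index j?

4

pivot = nums[0] = 5; i = -1, j = 7
j→6 (nums[6]=4≤5), i→0 (nums[0]=5≥5); i<j, swap → 4 4 4 5 4 5 5
j→5 (nums[5]=5≤5), i→3 (nums[3]=5≥5); i<j, swap → 4 4 4 5 4 5 5
j→4, i→5; i≥j, return j=4. nums = 4 4 4 5 4 5 5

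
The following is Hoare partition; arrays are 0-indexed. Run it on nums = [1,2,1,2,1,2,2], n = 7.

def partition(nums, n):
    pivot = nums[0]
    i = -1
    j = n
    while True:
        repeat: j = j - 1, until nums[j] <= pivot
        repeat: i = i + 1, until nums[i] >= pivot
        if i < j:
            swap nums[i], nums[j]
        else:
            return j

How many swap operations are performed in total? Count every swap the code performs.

2

pivot=1
j stops at 4 (1), i stops at 0 (1); swap ⇒ [1,2,1,2,1,2,2]
j stops at 2 (1), i stops at 1 (2); swap ⇒ [1,1,2,2,1,2,2]
j stops at 1, i stops at 2; i≥j ⇒ return 1. nums=[1,1,2,2,1,2,2]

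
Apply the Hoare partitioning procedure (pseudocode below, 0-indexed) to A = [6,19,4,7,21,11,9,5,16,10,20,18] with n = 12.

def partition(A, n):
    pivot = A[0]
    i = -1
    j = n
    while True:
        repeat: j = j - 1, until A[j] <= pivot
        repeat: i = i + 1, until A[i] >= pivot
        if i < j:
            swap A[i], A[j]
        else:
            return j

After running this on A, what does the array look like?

pivot=6
j stops at 7 (5), i stops at 0 (6); swap ⇒ [5,19,4,7,21,11,9,6,16,10,20,18]
j stops at 2 (4), i stops at 1 (19); swap ⇒ [5,4,19,7,21,11,9,6,16,10,20,18]
j stops at 1, i stops at 2; i≥j ⇒ return 1. A=[5,4,19,7,21,11,9,6,16,10,20,18]

[5,4,19,7,21,11,9,6,16,10,20,18]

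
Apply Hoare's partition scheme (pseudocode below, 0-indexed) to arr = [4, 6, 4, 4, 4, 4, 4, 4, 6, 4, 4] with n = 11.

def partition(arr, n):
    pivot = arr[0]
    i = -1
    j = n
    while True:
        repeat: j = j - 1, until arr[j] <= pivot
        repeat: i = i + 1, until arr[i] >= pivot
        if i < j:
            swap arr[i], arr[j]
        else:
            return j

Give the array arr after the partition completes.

pivot = arr[0] = 4; i = -1, j = 11
j→10 (arr[10]=4≤4), i→0 (arr[0]=4≥4); i<j, swap → [4, 6, 4, 4, 4, 4, 4, 4, 6, 4, 4]
j→9 (arr[9]=4≤4), i→1 (arr[1]=6≥4); i<j, swap → [4, 4, 4, 4, 4, 4, 4, 4, 6, 6, 4]
j→7 (arr[7]=4≤4), i→2 (arr[2]=4≥4); i<j, swap → [4, 4, 4, 4, 4, 4, 4, 4, 6, 6, 4]
j→6 (arr[6]=4≤4), i→3 (arr[3]=4≥4); i<j, swap → [4, 4, 4, 4, 4, 4, 4, 4, 6, 6, 4]
j→5 (arr[5]=4≤4), i→4 (arr[4]=4≥4); i<j, swap → [4, 4, 4, 4, 4, 4, 4, 4, 6, 6, 4]
j→4, i→5; i≥j, return j=4. arr = [4, 4, 4, 4, 4, 4, 4, 4, 6, 6, 4]

[4, 4, 4, 4, 4, 4, 4, 4, 6, 6, 4]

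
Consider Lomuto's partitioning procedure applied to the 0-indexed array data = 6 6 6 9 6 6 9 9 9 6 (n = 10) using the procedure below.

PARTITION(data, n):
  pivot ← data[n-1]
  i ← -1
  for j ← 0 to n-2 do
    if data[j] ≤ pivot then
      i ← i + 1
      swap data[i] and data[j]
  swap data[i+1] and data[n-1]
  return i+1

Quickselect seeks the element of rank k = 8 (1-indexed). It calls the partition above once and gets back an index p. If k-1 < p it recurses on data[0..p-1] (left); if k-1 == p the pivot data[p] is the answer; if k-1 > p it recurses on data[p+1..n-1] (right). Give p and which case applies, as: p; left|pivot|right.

5; right

pivot = data[9] = 6; i = -1
j=0: data[0]=6 ≤ 6 → i=0, swap data[0],data[0] (no change) → 6 6 6 9 6 6 9 9 9 6
j=1: data[1]=6 ≤ 6 → i=1, swap data[1],data[1] (no change) → 6 6 6 9 6 6 9 9 9 6
j=2: data[2]=6 ≤ 6 → i=2, swap data[2],data[2] (no change) → 6 6 6 9 6 6 9 9 9 6
j=3: data[3]=9 > 6 → no swap
j=4: data[4]=6 ≤ 6 → i=3, swap data[3],data[4] → 6 6 6 6 9 6 9 9 9 6
j=5: data[5]=6 ≤ 6 → i=4, swap data[4],data[5] → 6 6 6 6 6 9 9 9 9 6
j=6: data[6]=9 > 6 → no swap
j=7: data[7]=9 > 6 → no swap
j=8: data[8]=9 > 6 → no swap
final swap data[5],data[9] → 6 6 6 6 6 6 9 9 9 9; return 5
p = 5; k-1 = 7 > 5 ⇒ right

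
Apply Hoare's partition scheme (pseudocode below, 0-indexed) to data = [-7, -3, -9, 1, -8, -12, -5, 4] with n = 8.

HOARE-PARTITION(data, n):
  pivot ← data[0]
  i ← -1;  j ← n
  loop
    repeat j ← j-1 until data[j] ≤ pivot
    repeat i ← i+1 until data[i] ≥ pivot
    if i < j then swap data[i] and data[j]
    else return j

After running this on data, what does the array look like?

pivot=-7
j stops at 5 (-12), i stops at 0 (-7); swap ⇒ [-12, -3, -9, 1, -8, -7, -5, 4]
j stops at 4 (-8), i stops at 1 (-3); swap ⇒ [-12, -8, -9, 1, -3, -7, -5, 4]
j stops at 2, i stops at 3; i≥j ⇒ return 2. data=[-12, -8, -9, 1, -3, -7, -5, 4]

[-12, -8, -9, 1, -3, -7, -5, 4]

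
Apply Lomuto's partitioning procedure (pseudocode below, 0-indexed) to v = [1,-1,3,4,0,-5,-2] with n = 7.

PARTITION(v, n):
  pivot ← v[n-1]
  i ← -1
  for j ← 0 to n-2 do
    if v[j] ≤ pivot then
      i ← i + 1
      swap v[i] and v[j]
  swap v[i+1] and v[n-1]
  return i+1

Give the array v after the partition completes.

[-5,-2,3,4,0,1,-1]

pivot=-2, i=-1
j=0: 1>-2, skip
j=1: -1>-2, skip
j=2: 3>-2, skip
j=3: 4>-2, skip
j=4: 0>-2, skip
j=5: -5≤-2, i=0, swap(0,5) ⇒ [-5,-1,3,4,0,1,-2]
swap(1,6) ⇒ [-5,-2,3,4,0,1,-1]; return 1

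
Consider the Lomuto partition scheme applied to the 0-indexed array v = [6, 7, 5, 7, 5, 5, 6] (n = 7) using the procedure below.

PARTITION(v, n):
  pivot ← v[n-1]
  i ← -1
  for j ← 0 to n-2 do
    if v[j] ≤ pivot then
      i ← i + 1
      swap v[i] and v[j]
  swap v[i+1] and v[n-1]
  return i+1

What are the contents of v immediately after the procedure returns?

pivot = v[6] = 6; i = -1
j=0: v[0]=6 ≤ 6 → i=0, swap v[0],v[0] (no change) → [6, 7, 5, 7, 5, 5, 6]
j=1: v[1]=7 > 6 → no swap
j=2: v[2]=5 ≤ 6 → i=1, swap v[1],v[2] → [6, 5, 7, 7, 5, 5, 6]
j=3: v[3]=7 > 6 → no swap
j=4: v[4]=5 ≤ 6 → i=2, swap v[2],v[4] → [6, 5, 5, 7, 7, 5, 6]
j=5: v[5]=5 ≤ 6 → i=3, swap v[3],v[5] → [6, 5, 5, 5, 7, 7, 6]
final swap v[4],v[6] → [6, 5, 5, 5, 6, 7, 7]; return 4

[6, 5, 5, 5, 6, 7, 7]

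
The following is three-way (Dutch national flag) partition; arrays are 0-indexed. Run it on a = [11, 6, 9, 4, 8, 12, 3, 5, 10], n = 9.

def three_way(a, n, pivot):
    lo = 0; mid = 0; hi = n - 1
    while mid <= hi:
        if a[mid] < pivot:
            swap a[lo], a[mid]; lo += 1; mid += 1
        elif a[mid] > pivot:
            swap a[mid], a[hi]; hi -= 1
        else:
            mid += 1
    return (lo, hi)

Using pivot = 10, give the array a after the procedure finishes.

lo=0 mid=0 hi=8
11>10: swap(0,8), hi=7 ⇒ [10, 6, 9, 4, 8, 12, 3, 5, 11]
10=10: mid=1
6<10: swap(0,1), lo=1 mid=2 ⇒ [6, 10, 9, 4, 8, 12, 3, 5, 11]
9<10: swap(1,2), lo=2 mid=3 ⇒ [6, 9, 10, 4, 8, 12, 3, 5, 11]
4<10: swap(2,3), lo=3 mid=4 ⇒ [6, 9, 4, 10, 8, 12, 3, 5, 11]
8<10: swap(3,4), lo=4 mid=5 ⇒ [6, 9, 4, 8, 10, 12, 3, 5, 11]
12>10: swap(5,7), hi=6 ⇒ [6, 9, 4, 8, 10, 5, 3, 12, 11]
5<10: swap(4,5), lo=5 mid=6 ⇒ [6, 9, 4, 8, 5, 10, 3, 12, 11]
3<10: swap(5,6), lo=6 mid=7 ⇒ [6, 9, 4, 8, 5, 3, 10, 12, 11]
done. lo=6 hi=6; a=[6, 9, 4, 8, 5, 3, 10, 12, 11]

[6, 9, 4, 8, 5, 3, 10, 12, 11]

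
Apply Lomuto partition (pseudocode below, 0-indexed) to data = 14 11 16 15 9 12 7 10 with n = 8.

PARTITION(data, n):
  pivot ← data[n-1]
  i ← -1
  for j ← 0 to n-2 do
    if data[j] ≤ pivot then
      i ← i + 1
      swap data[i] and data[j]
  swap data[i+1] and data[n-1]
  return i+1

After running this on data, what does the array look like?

pivot=10, i=-1
j=0: 14>10, skip
j=1: 11>10, skip
j=2: 16>10, skip
j=3: 15>10, skip
j=4: 9≤10, i=0, swap(0,4) ⇒ 9 11 16 15 14 12 7 10
j=5: 12>10, skip
j=6: 7≤10, i=1, swap(1,6) ⇒ 9 7 16 15 14 12 11 10
swap(2,7) ⇒ 9 7 10 15 14 12 11 16; return 2

9 7 10 15 14 12 11 16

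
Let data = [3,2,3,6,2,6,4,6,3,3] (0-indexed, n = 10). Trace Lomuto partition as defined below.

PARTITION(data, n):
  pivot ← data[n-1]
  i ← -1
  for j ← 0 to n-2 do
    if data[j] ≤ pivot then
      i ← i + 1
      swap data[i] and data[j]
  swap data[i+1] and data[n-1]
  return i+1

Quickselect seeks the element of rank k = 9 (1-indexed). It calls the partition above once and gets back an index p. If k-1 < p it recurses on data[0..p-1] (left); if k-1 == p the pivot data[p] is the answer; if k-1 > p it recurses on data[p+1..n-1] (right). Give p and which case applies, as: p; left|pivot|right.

5; right

pivot = data[9] = 3; i = -1
j=0: data[0]=3 ≤ 3 → i=0, swap data[0],data[0] (no change) → [3,2,3,6,2,6,4,6,3,3]
j=1: data[1]=2 ≤ 3 → i=1, swap data[1],data[1] (no change) → [3,2,3,6,2,6,4,6,3,3]
j=2: data[2]=3 ≤ 3 → i=2, swap data[2],data[2] (no change) → [3,2,3,6,2,6,4,6,3,3]
j=3: data[3]=6 > 3 → no swap
j=4: data[4]=2 ≤ 3 → i=3, swap data[3],data[4] → [3,2,3,2,6,6,4,6,3,3]
j=5: data[5]=6 > 3 → no swap
j=6: data[6]=4 > 3 → no swap
j=7: data[7]=6 > 3 → no swap
j=8: data[8]=3 ≤ 3 → i=4, swap data[4],data[8] → [3,2,3,2,3,6,4,6,6,3]
final swap data[5],data[9] → [3,2,3,2,3,3,4,6,6,6]; return 5
p = 5; k-1 = 8 > 5 ⇒ right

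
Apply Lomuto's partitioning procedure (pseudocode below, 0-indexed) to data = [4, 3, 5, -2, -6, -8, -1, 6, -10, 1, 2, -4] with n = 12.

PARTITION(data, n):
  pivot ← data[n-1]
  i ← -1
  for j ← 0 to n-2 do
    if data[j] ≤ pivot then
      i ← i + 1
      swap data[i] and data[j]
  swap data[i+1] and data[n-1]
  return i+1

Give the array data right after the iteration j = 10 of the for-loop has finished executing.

pivot=-4, i=-1
j=0: 4>-4, skip
j=1: 3>-4, skip
j=2: 5>-4, skip
j=3: -2>-4, skip
j=4: -6≤-4, i=0, swap(0,4) ⇒ [-6, 3, 5, -2, 4, -8, -1, 6, -10, 1, 2, -4]
j=5: -8≤-4, i=1, swap(1,5) ⇒ [-6, -8, 5, -2, 4, 3, -1, 6, -10, 1, 2, -4]
j=6: -1>-4, skip
j=7: 6>-4, skip
j=8: -10≤-4, i=2, swap(2,8) ⇒ [-6, -8, -10, -2, 4, 3, -1, 6, 5, 1, 2, -4]
j=9: 1>-4, skip
j=10: 2>-4, skip
(after j=10) data = [-6, -8, -10, -2, 4, 3, -1, 6, 5, 1, 2, -4]

[-6, -8, -10, -2, 4, 3, -1, 6, 5, 1, 2, -4]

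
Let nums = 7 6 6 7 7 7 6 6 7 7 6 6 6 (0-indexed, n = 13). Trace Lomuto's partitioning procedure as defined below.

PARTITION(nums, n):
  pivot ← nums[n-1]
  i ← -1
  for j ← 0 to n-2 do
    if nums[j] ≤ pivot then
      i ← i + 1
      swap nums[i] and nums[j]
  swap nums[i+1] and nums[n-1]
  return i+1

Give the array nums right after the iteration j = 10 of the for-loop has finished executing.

6 6 6 6 6 7 7 7 7 7 7 6 6

pivot=6, i=-1
j=0: 7>6, skip
j=1: 6≤6, i=0, swap(0,1) ⇒ 6 7 6 7 7 7 6 6 7 7 6 6 6
j=2: 6≤6, i=1, swap(1,2) ⇒ 6 6 7 7 7 7 6 6 7 7 6 6 6
j=3: 7>6, skip
j=4: 7>6, skip
j=5: 7>6, skip
j=6: 6≤6, i=2, swap(2,6) ⇒ 6 6 6 7 7 7 7 6 7 7 6 6 6
j=7: 6≤6, i=3, swap(3,7) ⇒ 6 6 6 6 7 7 7 7 7 7 6 6 6
j=8: 7>6, skip
j=9: 7>6, skip
j=10: 6≤6, i=4, swap(4,10) ⇒ 6 6 6 6 6 7 7 7 7 7 7 6 6
(after j=10) nums = 6 6 6 6 6 7 7 7 7 7 7 6 6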